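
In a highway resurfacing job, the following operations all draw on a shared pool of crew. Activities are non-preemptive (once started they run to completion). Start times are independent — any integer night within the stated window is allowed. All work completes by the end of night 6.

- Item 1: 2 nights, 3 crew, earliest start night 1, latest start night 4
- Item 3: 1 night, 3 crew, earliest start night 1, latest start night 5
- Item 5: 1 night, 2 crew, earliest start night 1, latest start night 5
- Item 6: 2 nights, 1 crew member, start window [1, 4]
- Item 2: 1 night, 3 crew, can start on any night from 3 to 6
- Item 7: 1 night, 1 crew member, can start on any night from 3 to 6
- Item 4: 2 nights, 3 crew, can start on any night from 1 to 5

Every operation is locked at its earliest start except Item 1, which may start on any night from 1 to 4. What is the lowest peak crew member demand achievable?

Item 1@1: n1:12  n2:7  n3:4  n4:0  n5:0  n6:0 → peak 12
Item 1@2: n1:9  n2:7  n3:7  n4:0  n5:0  n6:0 → peak 9
Item 1@3: n1:9  n2:4  n3:7  n4:3  n5:0  n6:0 → peak 9
Item 1@4: n1:9  n2:4  n3:4  n4:3  n5:3  n6:0 → peak 9
Best is Item 1@2, peak 9.

9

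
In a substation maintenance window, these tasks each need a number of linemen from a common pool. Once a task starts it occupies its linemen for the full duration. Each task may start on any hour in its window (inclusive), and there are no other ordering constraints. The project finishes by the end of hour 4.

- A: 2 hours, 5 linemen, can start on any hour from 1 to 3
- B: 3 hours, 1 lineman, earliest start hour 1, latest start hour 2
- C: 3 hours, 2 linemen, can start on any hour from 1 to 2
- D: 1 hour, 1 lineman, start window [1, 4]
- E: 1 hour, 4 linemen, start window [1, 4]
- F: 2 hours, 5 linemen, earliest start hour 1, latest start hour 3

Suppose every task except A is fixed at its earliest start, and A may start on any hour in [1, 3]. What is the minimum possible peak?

A@1: h1:18  h2:13  h3:3  h4:0 → peak 18
A@2: h1:13  h2:13  h3:8  h4:0 → peak 13
A@3: h1:13  h2:8  h3:8  h4:5 → peak 13
Best is A@2, peak 13.

13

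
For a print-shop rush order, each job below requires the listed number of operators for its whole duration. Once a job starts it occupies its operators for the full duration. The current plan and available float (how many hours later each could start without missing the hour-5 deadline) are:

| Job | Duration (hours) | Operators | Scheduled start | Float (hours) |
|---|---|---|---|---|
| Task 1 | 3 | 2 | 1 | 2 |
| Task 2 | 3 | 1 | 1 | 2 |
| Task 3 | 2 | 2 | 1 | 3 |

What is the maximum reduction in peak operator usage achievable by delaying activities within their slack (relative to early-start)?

Early-start peak: h1:5  h2:5  h3:3  h4:0  h5:0 ⇒ 5.
Leveled (Task 1@1, Task 2@1, Task 3@4): h1:3  h2:3  h3:3  h4:2  h5:2 ⇒ 3.
Reduction 5 − 3 = 2.

2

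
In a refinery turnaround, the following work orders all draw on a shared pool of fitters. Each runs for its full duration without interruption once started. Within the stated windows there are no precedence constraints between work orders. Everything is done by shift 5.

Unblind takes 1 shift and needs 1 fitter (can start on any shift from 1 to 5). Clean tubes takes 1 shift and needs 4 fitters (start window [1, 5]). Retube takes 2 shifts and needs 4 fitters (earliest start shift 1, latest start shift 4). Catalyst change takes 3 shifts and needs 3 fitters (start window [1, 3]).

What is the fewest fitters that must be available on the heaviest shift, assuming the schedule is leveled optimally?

7

Early-start (Unblind@1, Clean tubes@1, Retube@1, Catalyst change@1) gives peak 12: s1:12  s2:7  s3:3  s4:0  s5:0.
Shift Retube→2, Catalyst change→2.
Schedule Unblind@1, Clean tubes@1, Retube@2, Catalyst change@2: s1:5  s2:7  s3:7  s4:3  s5:0 — peak 7.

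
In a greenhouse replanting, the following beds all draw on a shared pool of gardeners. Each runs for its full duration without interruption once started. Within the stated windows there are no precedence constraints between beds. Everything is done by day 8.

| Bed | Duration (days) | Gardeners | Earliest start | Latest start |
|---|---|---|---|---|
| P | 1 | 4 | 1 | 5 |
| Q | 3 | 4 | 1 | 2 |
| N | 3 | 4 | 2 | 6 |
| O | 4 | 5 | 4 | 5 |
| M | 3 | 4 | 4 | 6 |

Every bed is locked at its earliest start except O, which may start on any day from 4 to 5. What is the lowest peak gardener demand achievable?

9

O@4: d1:8  d2:8  d3:8  d4:13  d5:9  d6:9  d7:5  d8:0 → peak 13
O@5: d1:8  d2:8  d3:8  d4:8  d5:9  d6:9  d7:5  d8:5 → peak 9
Best is O@5, peak 9.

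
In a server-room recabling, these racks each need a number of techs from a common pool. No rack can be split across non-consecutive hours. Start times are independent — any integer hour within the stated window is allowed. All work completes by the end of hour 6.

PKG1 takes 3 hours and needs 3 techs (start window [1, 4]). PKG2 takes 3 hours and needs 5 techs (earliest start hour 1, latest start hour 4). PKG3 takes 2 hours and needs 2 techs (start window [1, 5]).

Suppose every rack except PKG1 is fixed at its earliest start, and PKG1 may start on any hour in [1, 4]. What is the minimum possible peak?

7

PKG1@1: h1:10  h2:10  h3:8  h4:0  h5:0  h6:0 → peak 10
PKG1@2: h1:7  h2:10  h3:8  h4:3  h5:0  h6:0 → peak 10
PKG1@3: h1:7  h2:7  h3:8  h4:3  h5:3  h6:0 → peak 8
PKG1@4: h1:7  h2:7  h3:5  h4:3  h5:3  h6:3 → peak 7
Best is PKG1@4, peak 7.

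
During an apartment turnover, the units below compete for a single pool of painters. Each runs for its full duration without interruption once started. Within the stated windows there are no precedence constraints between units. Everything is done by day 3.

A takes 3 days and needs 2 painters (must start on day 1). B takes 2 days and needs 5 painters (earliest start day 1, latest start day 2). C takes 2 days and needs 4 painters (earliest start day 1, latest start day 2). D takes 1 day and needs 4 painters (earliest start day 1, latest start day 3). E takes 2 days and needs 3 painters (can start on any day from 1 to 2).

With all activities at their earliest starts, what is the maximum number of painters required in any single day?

Early-start schedule: A@1, B@1, C@1, D@1, E@1.
Load per day: day 1: 18, day 2: 14, day 3: 2.
Peak is 18.

18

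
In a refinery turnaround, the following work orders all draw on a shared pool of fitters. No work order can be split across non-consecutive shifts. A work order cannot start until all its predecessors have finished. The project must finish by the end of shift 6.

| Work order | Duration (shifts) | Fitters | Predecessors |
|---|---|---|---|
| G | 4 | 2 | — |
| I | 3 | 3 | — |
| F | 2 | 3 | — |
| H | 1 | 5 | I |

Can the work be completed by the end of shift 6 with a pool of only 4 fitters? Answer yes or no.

no

Total fitter-shifts = 28; over 6 shifts the average is 28/6 > 4, so some shift must exceed 4.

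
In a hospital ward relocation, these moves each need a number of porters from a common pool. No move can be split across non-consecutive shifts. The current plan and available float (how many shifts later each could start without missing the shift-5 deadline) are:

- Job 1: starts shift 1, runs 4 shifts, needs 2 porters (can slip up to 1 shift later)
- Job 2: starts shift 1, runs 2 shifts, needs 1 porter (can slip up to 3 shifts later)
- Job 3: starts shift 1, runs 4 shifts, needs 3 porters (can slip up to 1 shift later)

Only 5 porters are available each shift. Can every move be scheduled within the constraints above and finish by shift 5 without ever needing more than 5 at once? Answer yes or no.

The minimum achievable peak is 6; 5 < 6, so no feasible schedule stays within the cap.

no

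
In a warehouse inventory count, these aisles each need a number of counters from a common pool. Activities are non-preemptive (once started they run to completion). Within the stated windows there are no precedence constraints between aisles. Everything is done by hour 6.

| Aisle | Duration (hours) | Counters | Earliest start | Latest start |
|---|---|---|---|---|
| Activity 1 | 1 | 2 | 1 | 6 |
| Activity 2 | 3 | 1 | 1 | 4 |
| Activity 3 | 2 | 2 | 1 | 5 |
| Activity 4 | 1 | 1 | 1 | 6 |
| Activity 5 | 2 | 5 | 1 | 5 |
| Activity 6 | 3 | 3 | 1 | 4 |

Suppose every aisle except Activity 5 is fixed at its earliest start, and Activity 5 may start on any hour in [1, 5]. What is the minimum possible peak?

Activity 5@1: h1:14  h2:11  h3:4  h4:0  h5:0  h6:0 → peak 14
Activity 5@2: h1:9  h2:11  h3:9  h4:0  h5:0  h6:0 → peak 11
Activity 5@3: h1:9  h2:6  h3:9  h4:5  h5:0  h6:0 → peak 9
Activity 5@4: h1:9  h2:6  h3:4  h4:5  h5:5  h6:0 → peak 9
Activity 5@5: h1:9  h2:6  h3:4  h4:0  h5:5  h6:5 → peak 9
Best is Activity 5@3, peak 9.

9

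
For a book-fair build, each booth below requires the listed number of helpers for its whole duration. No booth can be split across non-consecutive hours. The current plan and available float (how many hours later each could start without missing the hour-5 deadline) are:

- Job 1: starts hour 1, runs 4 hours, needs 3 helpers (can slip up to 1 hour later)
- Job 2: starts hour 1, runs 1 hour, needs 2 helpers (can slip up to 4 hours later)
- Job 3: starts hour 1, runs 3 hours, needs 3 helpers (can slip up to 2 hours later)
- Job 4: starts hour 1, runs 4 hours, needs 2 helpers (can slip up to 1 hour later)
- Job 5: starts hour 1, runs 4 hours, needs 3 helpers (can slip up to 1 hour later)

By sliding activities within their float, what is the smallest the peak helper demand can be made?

11

Early-start (Job 1@1, Job 2@1, Job 3@1, Job 4@1, Job 5@1) gives peak 13: h1:13  h2:11  h3:11  h4:8  h5:0.
Shift Job 5→2.
Schedule Job 1@1, Job 2@1, Job 3@1, Job 4@1, Job 5@2: h1:10  h2:11  h3:11  h4:8  h5:3 — peak 11.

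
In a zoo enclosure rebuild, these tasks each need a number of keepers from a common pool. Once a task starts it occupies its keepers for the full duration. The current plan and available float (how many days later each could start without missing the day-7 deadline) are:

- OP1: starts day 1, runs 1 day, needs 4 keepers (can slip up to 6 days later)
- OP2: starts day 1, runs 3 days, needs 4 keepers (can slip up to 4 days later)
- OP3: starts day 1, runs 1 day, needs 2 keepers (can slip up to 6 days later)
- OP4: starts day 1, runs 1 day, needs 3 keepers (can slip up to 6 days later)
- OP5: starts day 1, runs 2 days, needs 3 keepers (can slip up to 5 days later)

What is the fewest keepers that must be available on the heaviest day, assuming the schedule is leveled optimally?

Early-start (OP1@1, OP2@1, OP3@1, OP4@1, OP5@1) gives peak 16: d1:16  d2:7  d3:4  d4:0  d5:0  d6:0  d7:0.
Shift OP2→2, OP3→5, OP4→5, OP5→6.
Schedule OP1@1, OP2@2, OP3@5, OP4@5, OP5@6: d1:4  d2:4  d3:4  d4:4  d5:5  d6:3  d7:3 — peak 5.

5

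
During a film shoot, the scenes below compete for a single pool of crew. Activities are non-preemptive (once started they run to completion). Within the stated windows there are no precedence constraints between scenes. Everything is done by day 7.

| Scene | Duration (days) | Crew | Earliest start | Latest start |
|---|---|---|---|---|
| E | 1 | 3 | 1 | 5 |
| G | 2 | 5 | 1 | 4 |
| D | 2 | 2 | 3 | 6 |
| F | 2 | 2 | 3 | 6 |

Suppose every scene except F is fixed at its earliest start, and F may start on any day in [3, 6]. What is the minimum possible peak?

8

F@3: d1:8  d2:5  d3:4  d4:4  d5:0  d6:0  d7:0 → peak 8
F@4: d1:8  d2:5  d3:2  d4:4  d5:2  d6:0  d7:0 → peak 8
F@5: d1:8  d2:5  d3:2  d4:2  d5:2  d6:2  d7:0 → peak 8
F@6: d1:8  d2:5  d3:2  d4:2  d5:0  d6:2  d7:2 → peak 8
Best is F@3, peak 8.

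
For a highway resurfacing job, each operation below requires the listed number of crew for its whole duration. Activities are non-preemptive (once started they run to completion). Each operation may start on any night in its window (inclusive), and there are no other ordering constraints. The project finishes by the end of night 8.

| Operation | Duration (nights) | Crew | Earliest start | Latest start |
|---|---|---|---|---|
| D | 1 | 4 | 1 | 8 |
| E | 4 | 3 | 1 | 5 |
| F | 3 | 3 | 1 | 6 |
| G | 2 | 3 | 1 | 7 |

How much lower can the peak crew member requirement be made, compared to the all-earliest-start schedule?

7

Early-start peak: n1:13  n2:9  n3:6  n4:3  n5:0  n6:0  n7:0  n8:0 ⇒ 13.
Leveled (D@1, E@2, F@2, G@5): n1:4  n2:6  n3:6  n4:6  n5:6  n6:3  n7:0  n8:0 ⇒ 6.
Reduction 13 − 6 = 7.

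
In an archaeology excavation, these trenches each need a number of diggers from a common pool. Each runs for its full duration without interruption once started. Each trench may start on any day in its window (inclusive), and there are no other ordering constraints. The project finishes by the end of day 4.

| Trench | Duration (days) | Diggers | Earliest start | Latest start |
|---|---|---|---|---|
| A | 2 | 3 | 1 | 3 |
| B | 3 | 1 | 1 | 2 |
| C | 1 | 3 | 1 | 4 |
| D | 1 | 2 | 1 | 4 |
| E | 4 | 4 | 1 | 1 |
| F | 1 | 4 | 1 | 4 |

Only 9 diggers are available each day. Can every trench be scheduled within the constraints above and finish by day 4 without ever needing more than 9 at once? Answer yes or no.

yes

Schedule A@1, B@1, C@4, D@4, E@1, F@3: d1:8  d2:8  d3:9  d4:9 — peak 9 ≤ 9.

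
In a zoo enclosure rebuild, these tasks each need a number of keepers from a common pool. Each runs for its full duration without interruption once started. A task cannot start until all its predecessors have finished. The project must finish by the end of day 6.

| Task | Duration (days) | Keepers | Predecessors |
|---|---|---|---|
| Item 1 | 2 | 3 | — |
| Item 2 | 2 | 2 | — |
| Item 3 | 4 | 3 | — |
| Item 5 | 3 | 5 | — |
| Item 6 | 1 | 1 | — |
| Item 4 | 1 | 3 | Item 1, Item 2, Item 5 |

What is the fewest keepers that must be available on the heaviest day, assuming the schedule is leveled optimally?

Early-start (Item 1@1, Item 2@1, Item 3@1, Item 5@1, Item 6@1, Item 4@4) gives peak 14: d1:14  d2:13  d3:8  d4:6  d5:0  d6:0.
Shift Item 5→3, Item 6→5, Item 4→6.
Schedule Item 1@1, Item 2@1, Item 3@1, Item 5@3, Item 6@5, Item 4@6: d1:8  d2:8  d3:8  d4:8  d5:6  d6:3 — peak 8.

8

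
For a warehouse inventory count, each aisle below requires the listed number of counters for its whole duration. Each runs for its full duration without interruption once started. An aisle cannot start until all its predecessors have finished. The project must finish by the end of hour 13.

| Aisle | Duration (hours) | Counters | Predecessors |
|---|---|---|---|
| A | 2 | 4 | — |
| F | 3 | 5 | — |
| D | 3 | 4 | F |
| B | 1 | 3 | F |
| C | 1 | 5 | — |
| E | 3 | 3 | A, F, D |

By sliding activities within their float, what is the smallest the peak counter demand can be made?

Early-start (A@1, F@1, D@4, B@4, C@1, E@7) gives peak 14: h1:14  h2:9  h3:5  h4:7  h5:4  h6:4  h7:3  h8:3  h9:3  h10:0  h11:0  h12:0  h13:0.
Shift F→3, D→6, B→9, C→10, E→11.
Schedule A@1, F@3, D@6, B@9, C@10, E@11: h1:4  h2:4  h3:5  h4:5  h5:5  h6:4  h7:4  h8:4  h9:3  h10:5  h11:3  h12:3  h13:3 — peak 5.

5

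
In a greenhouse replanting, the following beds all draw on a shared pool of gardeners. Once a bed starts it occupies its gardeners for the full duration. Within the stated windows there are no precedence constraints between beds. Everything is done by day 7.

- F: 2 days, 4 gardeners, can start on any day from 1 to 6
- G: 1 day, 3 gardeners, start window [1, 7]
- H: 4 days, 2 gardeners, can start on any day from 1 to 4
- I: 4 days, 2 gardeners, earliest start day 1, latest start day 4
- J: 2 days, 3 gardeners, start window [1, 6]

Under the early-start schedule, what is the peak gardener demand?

Early-start schedule: F@1, G@1, H@1, I@1, J@1.
Load per day: day 1: 14, day 2: 11, day 3: 4, day 4: 4, day 5: 0, day 6: 0, day 7: 0.
Peak is 14.

14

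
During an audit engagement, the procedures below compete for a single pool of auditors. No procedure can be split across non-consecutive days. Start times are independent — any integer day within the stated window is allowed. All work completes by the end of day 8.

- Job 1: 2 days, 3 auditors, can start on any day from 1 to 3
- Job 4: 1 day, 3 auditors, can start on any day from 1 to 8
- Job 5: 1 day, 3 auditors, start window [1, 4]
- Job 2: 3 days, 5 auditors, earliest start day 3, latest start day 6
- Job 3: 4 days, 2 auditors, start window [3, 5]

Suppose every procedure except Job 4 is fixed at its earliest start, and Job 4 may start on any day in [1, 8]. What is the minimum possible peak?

7

Job 4@1: d1:9  d2:3  d3:7  d4:7  d5:7  d6:2  d7:0  d8:0 → peak 9
Job 4@2: d1:6  d2:6  d3:7  d4:7  d5:7  d6:2  d7:0  d8:0 → peak 7
Job 4@3: d1:6  d2:3  d3:10  d4:7  d5:7  d6:2  d7:0  d8:0 → peak 10
Job 4@4: d1:6  d2:3  d3:7  d4:10  d5:7  d6:2  d7:0  d8:0 → peak 10
Job 4@5: d1:6  d2:3  d3:7  d4:7  d5:10  d6:2  d7:0  d8:0 → peak 10
Job 4@6: d1:6  d2:3  d3:7  d4:7  d5:7  d6:5  d7:0  d8:0 → peak 7
Job 4@7: d1:6  d2:3  d3:7  d4:7  d5:7  d6:2  d7:3  d8:0 → peak 7
Job 4@8: d1:6  d2:3  d3:7  d4:7  d5:7  d6:2  d7:0  d8:3 → peak 7
Best is Job 4@2, peak 7.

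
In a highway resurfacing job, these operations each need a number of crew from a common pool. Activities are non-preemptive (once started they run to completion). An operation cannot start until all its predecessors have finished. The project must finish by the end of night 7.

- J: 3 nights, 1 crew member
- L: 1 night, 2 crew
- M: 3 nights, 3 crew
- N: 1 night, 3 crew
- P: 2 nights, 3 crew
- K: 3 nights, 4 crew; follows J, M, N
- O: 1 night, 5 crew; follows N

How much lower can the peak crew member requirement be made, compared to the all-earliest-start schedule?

Early-start peak: n1:12  n2:12  n3:4  n4:4  n5:4  n6:4  n7:0 ⇒ 12.
Leveled (J@1, L@1, M@1, N@2, P@3, K@4, O@7): n1:6  n2:7  n3:7  n4:7  n5:4  n6:4  n7:5 ⇒ 7.
Reduction 12 − 7 = 5.

5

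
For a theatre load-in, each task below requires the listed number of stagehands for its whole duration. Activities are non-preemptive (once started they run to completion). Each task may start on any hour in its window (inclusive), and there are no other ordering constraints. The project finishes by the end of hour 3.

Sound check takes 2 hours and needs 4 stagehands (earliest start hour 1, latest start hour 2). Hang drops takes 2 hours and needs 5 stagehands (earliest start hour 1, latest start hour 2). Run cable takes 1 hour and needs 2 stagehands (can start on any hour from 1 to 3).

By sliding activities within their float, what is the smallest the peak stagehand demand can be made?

Early-start (Sound check@1, Hang drops@1, Run cable@1) gives peak 11: h1:11  h2:9  h3:0.
Shift Run cable→3.
Schedule Sound check@1, Hang drops@1, Run cable@3: h1:9  h2:9  h3:2 — peak 9.
No arrangement of the 12 feasible schedules does better.

9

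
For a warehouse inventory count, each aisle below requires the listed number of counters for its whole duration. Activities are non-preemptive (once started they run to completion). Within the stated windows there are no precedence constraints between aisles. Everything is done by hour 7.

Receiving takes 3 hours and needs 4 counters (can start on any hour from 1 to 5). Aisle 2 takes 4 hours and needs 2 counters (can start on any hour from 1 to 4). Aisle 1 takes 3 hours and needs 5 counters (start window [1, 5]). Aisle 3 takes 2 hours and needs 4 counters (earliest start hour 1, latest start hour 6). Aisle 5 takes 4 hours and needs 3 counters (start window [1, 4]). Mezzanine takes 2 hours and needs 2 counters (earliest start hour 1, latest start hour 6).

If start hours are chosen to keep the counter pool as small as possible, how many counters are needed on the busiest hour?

Early-start (Receiving@1, Aisle 2@1, Aisle 1@1, Aisle 3@1, Aisle 5@1, Mezzanine@1) gives peak 20: h1:20  h2:20  h3:14  h4:5  h5:0  h6:0  h7:0.
Shift Aisle 1→5, Aisle 3→4, Mezzanine→6.
Schedule Receiving@1, Aisle 2@1, Aisle 1@5, Aisle 3@4, Aisle 5@1, Mezzanine@6: h1:9  h2:9  h3:9  h4:9  h5:9  h6:7  h7:7 — peak 9.
Total counter-hours = 59 over 7 hours ⇒ peak ≥ ⌈59/7⌉ = 9, so 9 is optimal.

9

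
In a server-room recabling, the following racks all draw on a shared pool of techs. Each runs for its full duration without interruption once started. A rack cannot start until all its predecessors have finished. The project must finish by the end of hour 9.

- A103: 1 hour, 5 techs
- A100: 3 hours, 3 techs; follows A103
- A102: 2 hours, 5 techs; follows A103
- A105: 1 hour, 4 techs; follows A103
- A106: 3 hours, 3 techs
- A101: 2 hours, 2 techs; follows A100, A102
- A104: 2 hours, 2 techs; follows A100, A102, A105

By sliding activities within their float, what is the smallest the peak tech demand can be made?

Early-start (A103@1, A100@2, A102@2, A105@2, A106@1, A101@5, A104@5) gives peak 15: h1:8  h2:15  h3:11  h4:3  h5:4  h6:4  h7:0  h8:0  h9:0.
Shift A102→5, A105→7, A106→2, A101→7, A104→8.
Schedule A103@1, A100@2, A102@5, A105@7, A106@2, A101@7, A104@8: h1:5  h2:6  h3:6  h4:6  h5:5  h6:5  h7:6  h8:4  h9:2 — peak 6.

6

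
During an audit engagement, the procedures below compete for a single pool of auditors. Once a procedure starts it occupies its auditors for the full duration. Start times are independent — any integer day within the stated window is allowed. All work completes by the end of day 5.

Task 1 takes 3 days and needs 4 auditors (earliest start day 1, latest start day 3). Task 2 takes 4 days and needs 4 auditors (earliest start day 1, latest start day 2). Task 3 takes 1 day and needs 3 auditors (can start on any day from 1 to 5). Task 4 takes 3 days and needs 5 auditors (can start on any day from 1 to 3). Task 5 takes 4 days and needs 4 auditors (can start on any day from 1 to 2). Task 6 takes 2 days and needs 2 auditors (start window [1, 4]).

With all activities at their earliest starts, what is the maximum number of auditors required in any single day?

22

Early-start schedule: Task 1@1, Task 2@1, Task 3@1, Task 4@1, Task 5@1, Task 6@1.
Load per day: day 1: 22, day 2: 19, day 3: 17, day 4: 8, day 5: 0.
Peak is 22.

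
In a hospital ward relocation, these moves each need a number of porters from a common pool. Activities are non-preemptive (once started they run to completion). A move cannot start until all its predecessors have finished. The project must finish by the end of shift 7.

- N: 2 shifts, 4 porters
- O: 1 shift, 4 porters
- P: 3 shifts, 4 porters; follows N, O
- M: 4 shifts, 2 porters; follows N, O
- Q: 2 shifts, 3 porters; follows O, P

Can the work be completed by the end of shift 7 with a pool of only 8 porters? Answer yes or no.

Schedule N@1, O@1, P@3, M@3, Q@6: s1:8  s2:4  s3:6  s4:6  s5:6  s6:5  s7:3 — peak 8 ≤ 8.

yes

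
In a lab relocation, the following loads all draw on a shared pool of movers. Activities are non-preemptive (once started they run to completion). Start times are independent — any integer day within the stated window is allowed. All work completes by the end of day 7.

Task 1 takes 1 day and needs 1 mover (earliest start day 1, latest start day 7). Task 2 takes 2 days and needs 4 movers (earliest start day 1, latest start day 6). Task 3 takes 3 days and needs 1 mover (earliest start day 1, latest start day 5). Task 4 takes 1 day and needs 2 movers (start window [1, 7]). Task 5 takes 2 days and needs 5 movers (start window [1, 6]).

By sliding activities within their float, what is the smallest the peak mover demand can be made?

5

Early-start (Task 1@1, Task 2@1, Task 3@1, Task 4@1, Task 5@1) gives peak 13: d1:13  d2:10  d3:1  d4:0  d5:0  d6:0  d7:0.
Shift Task 3→2, Task 4→3, Task 5→5.
Schedule Task 1@1, Task 2@1, Task 3@2, Task 4@3, Task 5@5: d1:5  d2:5  d3:3  d4:1  d5:5  d6:5  d7:0 — peak 5.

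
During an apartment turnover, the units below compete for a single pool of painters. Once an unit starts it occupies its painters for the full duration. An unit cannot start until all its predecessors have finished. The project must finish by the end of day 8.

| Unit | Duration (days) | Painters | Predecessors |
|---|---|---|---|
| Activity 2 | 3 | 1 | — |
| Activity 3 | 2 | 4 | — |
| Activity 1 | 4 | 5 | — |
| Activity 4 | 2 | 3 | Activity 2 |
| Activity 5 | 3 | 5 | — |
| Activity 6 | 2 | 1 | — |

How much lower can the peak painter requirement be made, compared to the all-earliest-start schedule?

Early-start peak: d1:16  d2:16  d3:11  d4:8  d5:3  d6:0  d7:0  d8:0 ⇒ 16.
Leveled (Activity 2@1, Activity 3@4, Activity 1@1, Activity 4@5, Activity 5@6, Activity 6@1): d1:7  d2:7  d3:6  d4:9  d5:7  d6:8  d7:5  d8:5 ⇒ 9.
Reduction 16 − 9 = 7.

7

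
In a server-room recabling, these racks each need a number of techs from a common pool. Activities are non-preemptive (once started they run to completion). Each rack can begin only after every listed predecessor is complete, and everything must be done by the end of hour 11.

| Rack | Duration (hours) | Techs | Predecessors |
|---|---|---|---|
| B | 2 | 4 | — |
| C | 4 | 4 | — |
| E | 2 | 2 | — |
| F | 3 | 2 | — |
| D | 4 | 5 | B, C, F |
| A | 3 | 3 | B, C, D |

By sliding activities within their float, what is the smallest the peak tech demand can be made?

10

Early-start (B@1, C@1, E@1, F@1, D@5, A@9) gives peak 12: h1:12  h2:12  h3:6  h4:4  h5:5  h6:5  h7:5  h8:5  h9:3  h10:3  h11:3.
Shift E→3.
Schedule B@1, C@1, E@3, F@1, D@5, A@9: h1:10  h2:10  h3:8  h4:6  h5:5  h6:5  h7:5  h8:5  h9:3  h10:3  h11:3 — peak 10.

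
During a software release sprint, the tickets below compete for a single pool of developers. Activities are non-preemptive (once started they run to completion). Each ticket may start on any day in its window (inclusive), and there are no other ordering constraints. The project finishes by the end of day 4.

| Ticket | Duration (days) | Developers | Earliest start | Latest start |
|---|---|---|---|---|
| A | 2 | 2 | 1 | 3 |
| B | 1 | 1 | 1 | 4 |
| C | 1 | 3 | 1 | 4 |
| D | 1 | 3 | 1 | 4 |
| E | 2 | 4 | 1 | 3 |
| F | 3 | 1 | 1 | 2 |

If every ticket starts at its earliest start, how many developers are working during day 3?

At early start, day 3 has: F.
Demand: 1 = 1.

1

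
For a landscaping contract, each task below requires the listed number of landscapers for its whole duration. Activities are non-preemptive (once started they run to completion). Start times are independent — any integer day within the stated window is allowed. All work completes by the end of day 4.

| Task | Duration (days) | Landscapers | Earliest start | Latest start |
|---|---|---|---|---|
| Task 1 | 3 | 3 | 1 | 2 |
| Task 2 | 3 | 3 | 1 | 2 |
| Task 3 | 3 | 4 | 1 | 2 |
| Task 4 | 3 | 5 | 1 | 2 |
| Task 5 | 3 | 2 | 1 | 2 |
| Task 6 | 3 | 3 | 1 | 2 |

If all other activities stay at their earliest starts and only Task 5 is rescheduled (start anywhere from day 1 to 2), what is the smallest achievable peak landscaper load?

20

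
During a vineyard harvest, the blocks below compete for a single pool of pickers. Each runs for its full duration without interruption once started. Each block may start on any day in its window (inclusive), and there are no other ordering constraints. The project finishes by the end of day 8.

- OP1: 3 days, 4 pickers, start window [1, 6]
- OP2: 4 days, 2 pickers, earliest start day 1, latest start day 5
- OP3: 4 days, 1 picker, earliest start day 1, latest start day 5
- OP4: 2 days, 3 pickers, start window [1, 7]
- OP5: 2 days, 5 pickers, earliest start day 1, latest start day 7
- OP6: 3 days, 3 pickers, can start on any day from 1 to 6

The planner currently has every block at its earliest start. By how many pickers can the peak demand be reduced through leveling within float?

11

Early-start peak: d1:18  d2:18  d3:10  d4:3  d5:0  d6:0  d7:0  d8:0 ⇒ 18.
Leveled (OP1@1, OP2@1, OP3@1, OP4@5, OP5@7, OP6@4): d1:7  d2:7  d3:7  d4:6  d5:6  d6:6  d7:5  d8:5 ⇒ 7.
Reduction 18 − 7 = 11.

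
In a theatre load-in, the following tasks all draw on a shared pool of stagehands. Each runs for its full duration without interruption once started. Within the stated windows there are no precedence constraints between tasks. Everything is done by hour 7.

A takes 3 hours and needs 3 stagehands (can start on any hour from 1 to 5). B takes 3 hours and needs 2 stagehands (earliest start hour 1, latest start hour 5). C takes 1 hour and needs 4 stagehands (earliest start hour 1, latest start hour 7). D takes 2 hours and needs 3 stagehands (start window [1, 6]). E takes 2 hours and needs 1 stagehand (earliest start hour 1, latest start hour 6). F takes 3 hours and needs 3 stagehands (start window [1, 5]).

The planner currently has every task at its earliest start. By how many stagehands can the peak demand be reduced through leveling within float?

10

Early-start peak: h1:16  h2:12  h3:8  h4:0  h5:0  h6:0  h7:0 ⇒ 16.
Leveled (A@1, B@1, C@4, D@5, E@1, F@5): h1:6  h2:6  h3:5  h4:4  h5:6  h6:6  h7:3 ⇒ 6.
Reduction 16 − 6 = 10.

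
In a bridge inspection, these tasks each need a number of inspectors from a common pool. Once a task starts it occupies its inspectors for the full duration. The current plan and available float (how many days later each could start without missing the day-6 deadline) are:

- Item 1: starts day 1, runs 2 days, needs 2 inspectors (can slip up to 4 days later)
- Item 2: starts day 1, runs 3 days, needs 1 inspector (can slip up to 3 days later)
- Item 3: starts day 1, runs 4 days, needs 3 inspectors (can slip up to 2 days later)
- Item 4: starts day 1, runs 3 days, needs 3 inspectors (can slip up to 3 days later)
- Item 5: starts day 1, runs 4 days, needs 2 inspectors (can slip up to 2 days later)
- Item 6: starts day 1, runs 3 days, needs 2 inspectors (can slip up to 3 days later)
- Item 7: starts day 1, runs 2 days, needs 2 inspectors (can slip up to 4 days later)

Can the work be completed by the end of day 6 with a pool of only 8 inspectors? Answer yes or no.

Schedule Item 1@1, Item 2@1, Item 3@1, Item 4@4, Item 5@3, Item 6@1, Item 7@5: d1:8  d2:8  d3:8  d4:8  d5:7  d6:7 — peak 8 ≤ 8.

yes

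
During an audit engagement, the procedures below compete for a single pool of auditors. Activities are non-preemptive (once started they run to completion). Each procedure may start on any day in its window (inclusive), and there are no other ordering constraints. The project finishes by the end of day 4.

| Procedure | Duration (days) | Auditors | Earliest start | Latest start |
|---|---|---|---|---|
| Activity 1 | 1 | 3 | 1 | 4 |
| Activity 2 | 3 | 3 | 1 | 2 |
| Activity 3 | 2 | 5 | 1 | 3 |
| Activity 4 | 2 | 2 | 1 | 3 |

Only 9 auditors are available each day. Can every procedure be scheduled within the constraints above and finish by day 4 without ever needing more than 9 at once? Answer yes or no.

yes

Schedule Activity 1@1, Activity 2@1, Activity 3@3, Activity 4@1: d1:8  d2:5  d3:8  d4:5 — peak 8 ≤ 9.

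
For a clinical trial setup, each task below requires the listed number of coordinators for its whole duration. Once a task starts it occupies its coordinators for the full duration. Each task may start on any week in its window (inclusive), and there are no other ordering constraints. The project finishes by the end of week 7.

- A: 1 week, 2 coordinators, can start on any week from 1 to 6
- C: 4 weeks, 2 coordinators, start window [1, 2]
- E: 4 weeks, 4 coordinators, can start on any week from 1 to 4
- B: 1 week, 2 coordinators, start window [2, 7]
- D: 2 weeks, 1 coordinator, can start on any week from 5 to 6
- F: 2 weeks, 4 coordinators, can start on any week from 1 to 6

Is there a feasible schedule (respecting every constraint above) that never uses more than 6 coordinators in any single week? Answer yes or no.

Schedule A@1, C@1, E@2, B@5, D@6, F@6: w1:4  w2:6  w3:6  w4:6  w5:6  w6:5  w7:5 — peak 6 ≤ 6.

yes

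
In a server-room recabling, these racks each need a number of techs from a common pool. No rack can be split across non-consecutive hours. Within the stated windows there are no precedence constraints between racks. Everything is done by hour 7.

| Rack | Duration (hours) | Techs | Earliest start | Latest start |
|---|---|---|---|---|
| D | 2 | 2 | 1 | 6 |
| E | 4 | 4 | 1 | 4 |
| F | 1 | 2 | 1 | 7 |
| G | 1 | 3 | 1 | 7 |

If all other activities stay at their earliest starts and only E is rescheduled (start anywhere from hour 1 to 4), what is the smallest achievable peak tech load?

7

E@1: h1:11  h2:6  h3:4  h4:4  h5:0  h6:0  h7:0 → peak 11
E@2: h1:7  h2:6  h3:4  h4:4  h5:4  h6:0  h7:0 → peak 7
E@3: h1:7  h2:2  h3:4  h4:4  h5:4  h6:4  h7:0 → peak 7
E@4: h1:7  h2:2  h3:0  h4:4  h5:4  h6:4  h7:4 → peak 7
Best is E@2, peak 7.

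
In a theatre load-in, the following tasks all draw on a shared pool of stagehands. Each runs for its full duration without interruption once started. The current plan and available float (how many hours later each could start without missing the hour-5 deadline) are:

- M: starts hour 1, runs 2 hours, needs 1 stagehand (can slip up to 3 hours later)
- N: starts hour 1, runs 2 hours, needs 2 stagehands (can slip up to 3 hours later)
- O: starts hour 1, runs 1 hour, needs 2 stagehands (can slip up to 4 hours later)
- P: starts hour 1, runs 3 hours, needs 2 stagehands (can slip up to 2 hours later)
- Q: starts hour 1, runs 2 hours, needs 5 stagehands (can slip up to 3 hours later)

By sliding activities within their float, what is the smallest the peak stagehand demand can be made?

5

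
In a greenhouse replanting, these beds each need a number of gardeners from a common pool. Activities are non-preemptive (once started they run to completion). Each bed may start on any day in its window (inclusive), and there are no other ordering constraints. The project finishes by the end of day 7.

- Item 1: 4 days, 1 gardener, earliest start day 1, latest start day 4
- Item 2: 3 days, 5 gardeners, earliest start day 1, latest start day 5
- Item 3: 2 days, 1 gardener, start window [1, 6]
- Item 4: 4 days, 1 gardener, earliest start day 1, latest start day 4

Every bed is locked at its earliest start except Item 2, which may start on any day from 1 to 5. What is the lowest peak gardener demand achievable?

5

Item 2@1: d1:8  d2:8  d3:7  d4:2  d5:0  d6:0  d7:0 → peak 8
Item 2@2: d1:3  d2:8  d3:7  d4:7  d5:0  d6:0  d7:0 → peak 8
Item 2@3: d1:3  d2:3  d3:7  d4:7  d5:5  d6:0  d7:0 → peak 7
Item 2@4: d1:3  d2:3  d3:2  d4:7  d5:5  d6:5  d7:0 → peak 7
Item 2@5: d1:3  d2:3  d3:2  d4:2  d5:5  d6:5  d7:5 → peak 5
Best is Item 2@5, peak 5.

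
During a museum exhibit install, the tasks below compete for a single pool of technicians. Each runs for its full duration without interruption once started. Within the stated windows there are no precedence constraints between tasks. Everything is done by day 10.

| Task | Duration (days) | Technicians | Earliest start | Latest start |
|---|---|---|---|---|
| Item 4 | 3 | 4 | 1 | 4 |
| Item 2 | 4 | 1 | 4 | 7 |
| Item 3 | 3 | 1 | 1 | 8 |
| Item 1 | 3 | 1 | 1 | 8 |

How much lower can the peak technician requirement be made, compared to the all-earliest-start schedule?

2

Early-start peak: d1:6  d2:6  d3:6  d4:1  d5:1  d6:1  d7:1  d8:0  d9:0  d10:0 ⇒ 6.
Leveled (Item 4@1, Item 2@4, Item 3@4, Item 1@4): d1:4  d2:4  d3:4  d4:3  d5:3  d6:3  d7:1  d8:0  d9:0  d10:0 ⇒ 4.
Reduction 6 − 4 = 2.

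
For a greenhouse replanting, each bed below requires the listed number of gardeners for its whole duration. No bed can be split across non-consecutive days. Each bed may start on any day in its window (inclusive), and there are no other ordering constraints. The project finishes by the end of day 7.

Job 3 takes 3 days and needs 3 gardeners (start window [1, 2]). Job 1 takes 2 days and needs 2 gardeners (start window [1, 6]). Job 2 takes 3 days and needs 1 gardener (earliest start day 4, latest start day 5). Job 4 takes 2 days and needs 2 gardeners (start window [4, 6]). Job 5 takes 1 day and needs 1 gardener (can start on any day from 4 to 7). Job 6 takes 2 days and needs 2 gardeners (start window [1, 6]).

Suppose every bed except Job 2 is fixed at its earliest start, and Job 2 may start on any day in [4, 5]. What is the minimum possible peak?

Job 2@4: d1:7  d2:7  d3:3  d4:4  d5:3  d6:1  d7:0 → peak 7
Job 2@5: d1:7  d2:7  d3:3  d4:3  d5:3  d6:1  d7:1 → peak 7
Best is Job 2@4, peak 7.

7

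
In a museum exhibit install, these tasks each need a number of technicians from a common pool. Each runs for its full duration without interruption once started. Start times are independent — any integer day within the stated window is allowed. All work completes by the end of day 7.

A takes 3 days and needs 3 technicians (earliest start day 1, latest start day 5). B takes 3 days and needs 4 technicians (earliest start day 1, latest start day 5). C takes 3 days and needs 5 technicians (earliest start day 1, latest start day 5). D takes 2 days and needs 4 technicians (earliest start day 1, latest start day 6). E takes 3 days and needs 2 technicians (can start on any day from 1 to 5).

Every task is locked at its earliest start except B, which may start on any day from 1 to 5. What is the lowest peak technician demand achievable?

14

B@1: d1:18  d2:18  d3:14  d4:0  d5:0  d6:0  d7:0 → peak 18
B@2: d1:14  d2:18  d3:14  d4:4  d5:0  d6:0  d7:0 → peak 18
B@3: d1:14  d2:14  d3:14  d4:4  d5:4  d6:0  d7:0 → peak 14
B@4: d1:14  d2:14  d3:10  d4:4  d5:4  d6:4  d7:0 → peak 14
B@5: d1:14  d2:14  d3:10  d4:0  d5:4  d6:4  d7:4 → peak 14
Best is B@3, peak 14.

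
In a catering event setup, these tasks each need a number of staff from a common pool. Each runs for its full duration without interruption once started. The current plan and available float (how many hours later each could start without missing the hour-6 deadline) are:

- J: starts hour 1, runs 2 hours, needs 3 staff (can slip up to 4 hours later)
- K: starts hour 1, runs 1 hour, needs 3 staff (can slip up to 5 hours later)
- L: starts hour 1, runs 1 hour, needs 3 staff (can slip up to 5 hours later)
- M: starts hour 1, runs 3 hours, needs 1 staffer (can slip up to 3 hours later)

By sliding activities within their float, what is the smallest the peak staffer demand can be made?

4

Early-start (J@1, K@1, L@1, M@1) gives peak 10: h1:10  h2:4  h3:1  h4:0  h5:0  h6:0.
Shift K→3, L→4.
Schedule J@1, K@3, L@4, M@1: h1:4  h2:4  h3:4  h4:3  h5:0  h6:0 — peak 4.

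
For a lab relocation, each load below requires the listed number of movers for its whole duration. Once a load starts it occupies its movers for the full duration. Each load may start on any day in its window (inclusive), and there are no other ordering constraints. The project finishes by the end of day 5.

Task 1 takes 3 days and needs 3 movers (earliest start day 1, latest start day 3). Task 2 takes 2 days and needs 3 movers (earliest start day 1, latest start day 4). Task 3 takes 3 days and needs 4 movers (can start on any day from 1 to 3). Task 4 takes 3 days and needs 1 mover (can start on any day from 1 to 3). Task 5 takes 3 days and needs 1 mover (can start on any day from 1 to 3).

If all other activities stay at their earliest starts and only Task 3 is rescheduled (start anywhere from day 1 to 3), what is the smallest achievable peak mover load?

Task 3@1: d1:12  d2:12  d3:9  d4:0  d5:0 → peak 12
Task 3@2: d1:8  d2:12  d3:9  d4:4  d5:0 → peak 12
Task 3@3: d1:8  d2:8  d3:9  d4:4  d5:4 → peak 9
Best is Task 3@3, peak 9.

9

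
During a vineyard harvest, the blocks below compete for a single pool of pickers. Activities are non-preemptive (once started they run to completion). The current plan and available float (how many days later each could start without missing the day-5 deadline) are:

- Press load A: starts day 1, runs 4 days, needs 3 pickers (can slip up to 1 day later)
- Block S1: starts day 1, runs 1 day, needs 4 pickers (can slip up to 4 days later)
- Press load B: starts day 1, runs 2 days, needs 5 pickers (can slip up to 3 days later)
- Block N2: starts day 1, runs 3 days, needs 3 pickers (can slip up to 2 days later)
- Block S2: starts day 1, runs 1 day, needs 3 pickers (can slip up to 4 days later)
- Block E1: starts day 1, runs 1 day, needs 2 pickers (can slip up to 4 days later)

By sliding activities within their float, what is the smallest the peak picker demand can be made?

9

Early-start (Press load A@1, Block S1@1, Press load B@1, Block N2@1, Block S2@1, Block E1@1) gives peak 20: d1:20  d2:11  d3:6  d4:3  d5:0.
Shift Block S1→5, Block N2→3, Block S2→3, Block E1→4.
Schedule Press load A@1, Block S1@5, Press load B@1, Block N2@3, Block S2@3, Block E1@4: d1:8  d2:8  d3:9  d4:8  d5:7 — peak 9.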